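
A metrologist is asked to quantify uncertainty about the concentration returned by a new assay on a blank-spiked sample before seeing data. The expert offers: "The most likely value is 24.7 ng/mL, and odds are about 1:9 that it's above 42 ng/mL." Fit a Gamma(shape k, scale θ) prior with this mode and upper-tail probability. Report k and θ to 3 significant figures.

k ≈ 7.72, θ ≈ 3.68

Gamma(k,θ) with k>1 has mode (k−1)θ, so θ = 24.7/(k−1).
Need P(X < 42) = 0.9 with θ tied to k this way. Start at k = 2, θ = 24.7: P(X<42) ≈ 0.507.
Too low — raise k to concentrate. Iterating converges to k ≈ 7.72.
Then θ = 24.7/(7.72−1) ≈ 3.68.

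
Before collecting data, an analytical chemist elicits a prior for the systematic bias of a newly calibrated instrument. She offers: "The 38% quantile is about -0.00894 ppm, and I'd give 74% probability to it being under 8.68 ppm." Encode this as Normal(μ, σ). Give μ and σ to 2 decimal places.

For Normal(μ,σ), the p-quantile is μ + z_p·σ. Here z_{0.38} = -0.3055, z_{0.74} = 0.6433.
So -0.00894 = μ − 0.3055σ and 8.68 = μ + 0.6433σ.
Subtracting: σ = (8.68 − -0.00894)/(0.6433 − (-0.3055)) = 9.16.
Then μ = -0.00894 − (-0.3055)·9.16 = 2.79.

μ = 2.79, σ = 9.16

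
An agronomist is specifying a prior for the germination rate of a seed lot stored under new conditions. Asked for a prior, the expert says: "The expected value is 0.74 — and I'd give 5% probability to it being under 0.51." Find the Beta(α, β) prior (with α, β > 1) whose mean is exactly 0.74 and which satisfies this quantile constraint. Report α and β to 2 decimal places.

α ≈ 8.28, β ≈ 2.91

With mean 0.74 fixed, write α = 0.74s, β = 0.26s where s = α+β.
Need P(θ < 0.51) = 0.05 under Beta(0.74s, 0.26s). Normal approximation: (q−m)/√(m(1−m)/s) ≈ z_{0.05} = -1.64, so s ≈ 0.74·0.26·(-1.64)²/(0.51−0.74)² = 9.8.
At s = 9.8: P(θ<0.51) ≈ 0.060. Adjusting to match 0.05 gives s ≈ 11.19.
So α = 0.74·11.19 ≈ 8.28, β = 0.26·11.19 ≈ 2.91.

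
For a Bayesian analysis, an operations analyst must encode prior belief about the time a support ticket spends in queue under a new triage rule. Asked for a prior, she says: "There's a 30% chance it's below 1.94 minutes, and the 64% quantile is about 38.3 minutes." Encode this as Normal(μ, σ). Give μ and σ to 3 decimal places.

The p-quantile of Normal(μ,σ) is μ + z_p·σ, with z_{0.3} = -0.5244 and z_{0.64} = 0.3585.
Eliminate σ: μ = (z₂·x₁ − z₁·x₂)/(z₂ − z₁) = (0.3585·1.94 − (-0.5244)·38.3)/0.8829 = 23.537.
Then σ = (x₂ − x₁)/(z₂ − z₁) = (38.3 − 1.94)/0.8829 = 41.184.

μ = 23.537, σ = 41.184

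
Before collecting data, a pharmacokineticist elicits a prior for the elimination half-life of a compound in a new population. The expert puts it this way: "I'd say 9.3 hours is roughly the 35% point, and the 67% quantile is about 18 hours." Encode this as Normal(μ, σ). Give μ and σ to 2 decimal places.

μ = 13.36, σ = 10.54

For Normal(μ,σ), the p-quantile is μ + z_p·σ. Here z_{0.35} = -0.3853, z_{0.67} = 0.4399.
So 9.3 = μ − 0.3853σ and 18 = μ + 0.4399σ.
Subtracting: σ = (18 − 9.3)/(0.4399 − (-0.3853)) = 10.54.
Then μ = 9.3 − (-0.3853)·10.54 = 13.36.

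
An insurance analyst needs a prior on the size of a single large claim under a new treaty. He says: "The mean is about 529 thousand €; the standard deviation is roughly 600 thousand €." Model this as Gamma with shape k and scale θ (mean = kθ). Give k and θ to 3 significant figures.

For Gamma(k, scale θ): mean = kθ, variance = kθ², so CV = 1/√k.
CV = SD/mean = 600/529 = 1.134, hence k = 1/CV² = 0.777.
Then θ = mean/k = 529/0.777 = 681.

k ≈ 0.777, θ ≈ 681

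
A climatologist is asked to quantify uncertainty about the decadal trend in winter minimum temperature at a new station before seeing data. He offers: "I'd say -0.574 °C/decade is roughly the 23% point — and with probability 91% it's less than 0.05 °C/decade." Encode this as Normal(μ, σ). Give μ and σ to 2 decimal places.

μ = -0.35, σ = 0.30

The p-quantile of Normal(μ,σ) is μ + z_p·σ, with z_{0.23} = -0.7388 and z_{0.91} = 1.341.
Eliminate σ: μ = (z₂·x₁ − z₁·x₂)/(z₂ − z₁) = (1.341·-0.574 − (-0.7388)·0.05)/2.08 = -0.35.
Then σ = (x₂ − x₁)/(z₂ − z₁) = (0.05 − -0.574)/2.08 = 0.30.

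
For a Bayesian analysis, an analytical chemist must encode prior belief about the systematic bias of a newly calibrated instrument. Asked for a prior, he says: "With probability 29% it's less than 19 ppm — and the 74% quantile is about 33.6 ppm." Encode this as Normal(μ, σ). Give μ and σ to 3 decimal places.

For Normal(μ,σ), the p-quantile is μ + z_p·σ. Here z_{0.29} = -0.5534, z_{0.74} = 0.6433.
So 19 = μ − 0.5534σ and 33.6 = μ + 0.6433σ.
Subtracting: σ = (33.6 − 19)/(0.6433 − (-0.5534)) = 12.200.
Then μ = 19 − (-0.5534)·12.200 = 25.751.

μ = 25.751, σ = 12.200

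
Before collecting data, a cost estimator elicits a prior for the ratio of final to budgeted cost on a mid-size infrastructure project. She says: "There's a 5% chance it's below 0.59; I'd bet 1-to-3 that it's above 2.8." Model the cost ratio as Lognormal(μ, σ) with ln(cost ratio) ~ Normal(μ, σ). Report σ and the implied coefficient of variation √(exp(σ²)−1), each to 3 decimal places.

If T ~ Lognormal(μ,σ) then ln T ~ Normal(μ,σ), so the p-quantile of ln T is μ + z_p·σ.
ln(0.59) = -0.5276 and ln(2.8) = 1.03; z_{0.05} = -1.645, z_{0.75} = 0.6745.
σ = (1.03 − -0.5276)/(0.6745 − (-1.645)) = 0.671.
μ = -0.5276 − (-1.645)·0.671 = 0.577.
CV = √(exp(σ²)−1) = √(exp(0.4508)−1) = 0.755.

σ ≈ 0.671, CV ≈ 0.755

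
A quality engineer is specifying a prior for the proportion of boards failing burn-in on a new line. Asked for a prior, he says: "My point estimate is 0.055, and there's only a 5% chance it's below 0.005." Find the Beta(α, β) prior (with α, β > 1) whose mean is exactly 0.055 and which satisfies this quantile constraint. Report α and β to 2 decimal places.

α ≈ 1.27, β ≈ 21.78

With mean 0.055 fixed, write α = 0.055s, β = 0.945s where s = α+β.
Need P(θ < 0.005) = 0.05 under Beta(0.055s, 0.945s). Normal approximation: (q−m)/√(m(1−m)/s) ≈ z_{0.05} = -1.64, so s ≈ 0.055·0.945·(-1.64)²/(0.005−0.055)² = 56.2.
At s = 56.2: P(θ<0.005) ≈ 0.002. Adjusting to match 0.05 gives s ≈ 23.05.
So α = 0.055·23.05 ≈ 1.27, β = 0.945·23.05 ≈ 21.78.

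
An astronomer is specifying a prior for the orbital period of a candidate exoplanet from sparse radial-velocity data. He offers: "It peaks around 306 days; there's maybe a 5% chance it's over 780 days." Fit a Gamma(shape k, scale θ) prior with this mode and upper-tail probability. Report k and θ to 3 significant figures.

Gamma(k,θ) with k>1 has mode (k−1)θ, so θ = 306/(k−1).
Need P(X < 780) = 0.95 with θ tied to k this way. Start at k = 2, θ = 306: P(X<780) ≈ 0.723.
Too low — raise k to concentrate. Iterating converges to k ≈ 4.09.
Then θ = 306/(4.09−1) ≈ 98.9.

k ≈ 4.09, θ ≈ 98.9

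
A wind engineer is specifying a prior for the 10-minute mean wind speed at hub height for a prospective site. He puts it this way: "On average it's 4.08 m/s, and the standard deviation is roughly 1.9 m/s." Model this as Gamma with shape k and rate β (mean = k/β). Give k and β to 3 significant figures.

For Gamma(k, rate β): mean = k/β, variance = k/β², so CV = 1/√k.
CV = SD/mean = 1.9/4.08 = 0.4657, hence k = 1/CV² = 4.61.
Then β = k/mean = 4.61/4.08 = 1.13.

k ≈ 4.61, β ≈ 1.13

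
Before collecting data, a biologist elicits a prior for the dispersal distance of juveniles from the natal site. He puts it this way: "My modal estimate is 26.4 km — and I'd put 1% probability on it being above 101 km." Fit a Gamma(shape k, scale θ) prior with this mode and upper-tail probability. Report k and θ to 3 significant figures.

k ≈ 3.35, θ ≈ 11.2

Gamma(k,θ) with k>1 has mode (k−1)θ, so θ = 26.4/(k−1).
Need P(X < 101) = 0.99 with θ tied to k this way. Start at k = 2, θ = 26.4: P(X<101) ≈ 0.895.
Too low — raise k to concentrate. Iterating converges to k ≈ 3.35.
Then θ = 26.4/(3.35−1) ≈ 11.2.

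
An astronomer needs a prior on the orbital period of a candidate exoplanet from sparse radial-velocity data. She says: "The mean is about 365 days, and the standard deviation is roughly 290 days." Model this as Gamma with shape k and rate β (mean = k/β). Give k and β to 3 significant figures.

k ≈ 1.58, β ≈ 0.00434

For Gamma(k, rate β): mean = k/β, variance = k/β², so CV = 1/√k.
CV = SD/mean = 290/365 = 0.7945, hence k = 1/CV² = 1.58.
Then β = k/mean = 1.58/365 = 0.00434.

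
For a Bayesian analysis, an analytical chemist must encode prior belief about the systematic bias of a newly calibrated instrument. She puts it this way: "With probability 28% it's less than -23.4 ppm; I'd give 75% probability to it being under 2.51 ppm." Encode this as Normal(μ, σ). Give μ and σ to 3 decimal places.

μ = -11.389, σ = 20.607

The p-quantile of Normal(μ,σ) is μ + z_p·σ, with z_{0.28} = -0.5828 and z_{0.75} = 0.6745.
Eliminate σ: μ = (z₂·x₁ − z₁·x₂)/(z₂ − z₁) = (0.6745·-23.4 − (-0.5828)·2.51)/1.257 = -11.389.
Then σ = (x₂ − x₁)/(z₂ − z₁) = (2.51 − -23.4)/1.257 = 20.607.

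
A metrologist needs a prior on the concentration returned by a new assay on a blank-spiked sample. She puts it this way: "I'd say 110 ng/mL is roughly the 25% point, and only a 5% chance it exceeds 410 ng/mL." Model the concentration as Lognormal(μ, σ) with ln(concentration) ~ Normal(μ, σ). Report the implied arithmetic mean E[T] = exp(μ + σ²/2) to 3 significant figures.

If T ~ Lognormal(μ,σ) then ln T ~ Normal(μ,σ), so the p-quantile of ln T is μ + z_p·σ.
ln(110) = 4.7 and ln(410) = 6.016; z_{0.25} = -0.6745, z_{0.95} = 1.645.
σ = (6.016 − 4.7)/(1.645 − (-0.6745)) = 0.567.
μ = 4.7 − (-0.6745)·0.567 = 5.083.
E[T] = exp(μ + σ²/2) = exp(5.083 + 0.1609) = 189 ng/mL.

E[T] ≈ 189 ng/mL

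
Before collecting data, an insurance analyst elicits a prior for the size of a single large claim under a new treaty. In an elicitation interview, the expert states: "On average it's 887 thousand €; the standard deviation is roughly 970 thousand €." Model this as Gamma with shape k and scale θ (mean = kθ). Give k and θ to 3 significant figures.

For Gamma(k, scale θ): mean = kθ, variance = kθ², so CV = 1/√k.
CV = SD/mean = 970/887 = 1.094, hence k = 1/CV² = 0.836.
Then θ = mean/k = 887/0.836 = 1060.

k ≈ 0.836, θ ≈ 1060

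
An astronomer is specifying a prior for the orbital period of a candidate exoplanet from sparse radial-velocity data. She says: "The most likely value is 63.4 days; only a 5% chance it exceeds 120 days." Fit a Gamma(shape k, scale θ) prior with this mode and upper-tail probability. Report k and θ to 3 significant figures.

Gamma(k,θ) with k>1 has mode (k−1)θ, so θ = 63.4/(k−1).
Need P(X < 120) = 0.95 with θ tied to k this way. Start at k = 2, θ = 63.4: P(X<120) ≈ 0.564.
Too low — raise k to concentrate. Iterating converges to k ≈ 7.83.
Then θ = 63.4/(7.83−1) ≈ 9.28.

k ≈ 7.83, θ ≈ 9.28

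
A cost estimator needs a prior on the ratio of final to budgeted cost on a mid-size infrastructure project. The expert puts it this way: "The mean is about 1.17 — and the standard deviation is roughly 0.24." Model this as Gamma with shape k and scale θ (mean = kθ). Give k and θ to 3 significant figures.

k ≈ 23.8, θ ≈ 0.0492

For Gamma(k, scale θ): mean = kθ, variance = kθ², so CV = 1/√k.
CV = SD/mean = 0.24/1.17 = 0.2051, hence k = 1/CV² = 23.8.
Then θ = mean/k = 1.17/23.8 = 0.0492.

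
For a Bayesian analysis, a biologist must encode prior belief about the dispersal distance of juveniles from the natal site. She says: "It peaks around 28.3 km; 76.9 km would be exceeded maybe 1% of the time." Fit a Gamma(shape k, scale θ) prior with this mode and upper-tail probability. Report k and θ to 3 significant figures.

Gamma(k,θ) with k>1 has mode (k−1)θ, so θ = 28.3/(k−1).
Need P(X < 76.9) = 0.99 with θ tied to k this way. Start at k = 2, θ = 28.3: P(X<76.9) ≈ 0.754.
Too low — raise k to concentrate. Iterating converges to k ≈ 5.61.
Then θ = 28.3/(5.61−1) ≈ 6.14.

k ≈ 5.61, θ ≈ 6.14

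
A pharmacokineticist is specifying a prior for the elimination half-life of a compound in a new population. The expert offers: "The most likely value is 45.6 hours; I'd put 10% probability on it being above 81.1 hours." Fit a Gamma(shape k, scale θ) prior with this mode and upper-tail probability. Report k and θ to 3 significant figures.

Gamma(k,θ) with k>1 has mode (k−1)θ, so θ = 45.6/(k−1).
Need P(X < 81.1) = 0.9 with θ tied to k this way. Start at k = 2, θ = 45.6: P(X<81.1) ≈ 0.531.
Too low — raise k to concentrate. Iterating converges to k ≈ 6.74.
Then θ = 45.6/(6.74−1) ≈ 7.95.

k ≈ 6.74, θ ≈ 7.95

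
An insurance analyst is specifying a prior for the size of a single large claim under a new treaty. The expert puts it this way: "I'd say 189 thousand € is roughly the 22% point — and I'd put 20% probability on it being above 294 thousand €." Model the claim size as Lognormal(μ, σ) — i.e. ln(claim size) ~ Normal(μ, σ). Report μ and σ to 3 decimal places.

If T ~ Lognormal(μ,σ) then ln T ~ Normal(μ,σ), so the p-quantile of ln T is μ + z_p·σ.
ln(189) = 5.242 and ln(294) = 5.684; z_{0.22} = -0.7722, z_{0.8} = 0.8416.
σ = (5.684 − 5.242)/(0.8416 − (-0.7722)) = 0.274.
μ = 5.242 − (-0.7722)·0.274 = 5.453.

μ ≈ 5.453, σ ≈ 0.274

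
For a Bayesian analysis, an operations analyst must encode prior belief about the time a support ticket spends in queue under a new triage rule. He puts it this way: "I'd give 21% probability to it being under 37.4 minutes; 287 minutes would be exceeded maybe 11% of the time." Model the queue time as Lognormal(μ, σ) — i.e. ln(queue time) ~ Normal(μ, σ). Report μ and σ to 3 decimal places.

μ ≈ 4.430, σ ≈ 1.002

If T ~ Lognormal(μ,σ) then ln T ~ Normal(μ,σ), so the p-quantile of ln T is μ + z_p·σ.
ln(37.4) = 3.622 and ln(287) = 5.659; z_{0.21} = -0.8064, z_{0.89} = 1.227.
σ = (5.659 − 3.622)/(1.227 − (-0.8064)) = 1.002.
μ = 3.622 − (-0.8064)·1.002 = 4.430.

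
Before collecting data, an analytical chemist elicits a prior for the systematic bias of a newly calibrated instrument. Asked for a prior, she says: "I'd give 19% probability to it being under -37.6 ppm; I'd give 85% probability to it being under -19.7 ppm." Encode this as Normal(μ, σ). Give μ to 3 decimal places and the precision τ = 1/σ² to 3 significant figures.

For Normal(μ,σ), the p-quantile is μ + z_p·σ. Here z_{0.19} = -0.8779, z_{0.85} = 1.036.
So -37.6 = μ − 0.8779σ and -19.7 = μ + 1.036σ.
Subtracting: σ = (-19.7 − -37.6)/(1.036 − (-0.8779)) = 9.351.
Then μ = -37.6 − (-0.8779)·9.351 = -29.391.
Precision τ = 1/σ² = 1/9.351² = 0.0114.

μ = -29.391, τ = 0.0114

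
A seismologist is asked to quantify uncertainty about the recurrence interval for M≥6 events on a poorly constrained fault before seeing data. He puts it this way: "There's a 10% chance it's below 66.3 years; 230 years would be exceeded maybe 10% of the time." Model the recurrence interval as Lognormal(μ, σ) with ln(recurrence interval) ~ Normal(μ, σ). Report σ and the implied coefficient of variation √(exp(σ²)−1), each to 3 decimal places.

If T ~ Lognormal(μ,σ) then ln T ~ Normal(μ,σ), so the p-quantile of ln T is μ + z_p·σ.
ln(66.3) = 4.194 and ln(230) = 5.438; z_{0.1} = -1.282, z_{0.9} = 1.282.
σ = (5.438 − 4.194)/(1.282 − (-1.282)) = 0.485.
μ = 4.194 − (-1.282)·0.485 = 4.816.
CV = √(exp(σ²)−1) = √(exp(0.2355)−1) = 0.515.

σ ≈ 0.485, CV ≈ 0.515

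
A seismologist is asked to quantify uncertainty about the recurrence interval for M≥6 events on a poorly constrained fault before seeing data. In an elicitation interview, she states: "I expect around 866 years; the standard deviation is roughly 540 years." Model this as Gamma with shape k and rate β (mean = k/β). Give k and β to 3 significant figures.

k ≈ 2.57, β ≈ 0.00297

For Gamma(k, rate β): mean = k/β, variance = k/β², so CV = 1/√k.
CV = SD/mean = 540/866 = 0.6236, hence k = 1/CV² = 2.57.
Then β = k/mean = 2.57/866 = 0.00297.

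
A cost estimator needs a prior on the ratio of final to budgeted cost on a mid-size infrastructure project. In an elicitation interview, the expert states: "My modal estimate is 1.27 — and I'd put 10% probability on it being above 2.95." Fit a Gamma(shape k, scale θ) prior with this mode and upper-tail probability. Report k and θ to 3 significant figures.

k ≈ 3.71, θ ≈ 0.469

Gamma(k,θ) with k>1 has mode (k−1)θ, so θ = 1.27/(k−1).
Need P(X < 2.95) = 0.9 with θ tied to k this way. Start at k = 2, θ = 1.27: P(X<2.95) ≈ 0.674.
Too low — raise k to concentrate. Iterating converges to k ≈ 3.71.
Then θ = 1.27/(3.71−1) ≈ 0.469.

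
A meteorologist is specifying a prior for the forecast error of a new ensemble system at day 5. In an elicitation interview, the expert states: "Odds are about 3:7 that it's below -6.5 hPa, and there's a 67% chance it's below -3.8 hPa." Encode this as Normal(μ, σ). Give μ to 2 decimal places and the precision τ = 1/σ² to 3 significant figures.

The p-quantile of Normal(μ,σ) is μ + z_p·σ, with z_{0.3} = -0.5244 and z_{0.67} = 0.4399.
Eliminate σ: μ = (z₂·x₁ − z₁·x₂)/(z₂ − z₁) = (0.4399·-6.5 − (-0.5244)·-3.8)/0.9643 = -5.03.
Then σ = (x₂ − x₁)/(z₂ − z₁) = (-3.8 − -6.5)/0.9643 = 2.80.
Precision τ = 1/σ² = 1/2.8² = 0.128.

μ = -5.03, τ = 0.128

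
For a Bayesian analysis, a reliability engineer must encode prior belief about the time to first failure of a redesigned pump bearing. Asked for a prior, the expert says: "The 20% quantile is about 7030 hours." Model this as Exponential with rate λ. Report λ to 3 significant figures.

P(T < 7030.0) = 1 − e^(−λ·7030.0) = 0.2, so λ = −ln(1−0.2)/7030.0 = −ln(0.8)/7030.0 = 3.17e-05.

λ ≈ 3.17e-05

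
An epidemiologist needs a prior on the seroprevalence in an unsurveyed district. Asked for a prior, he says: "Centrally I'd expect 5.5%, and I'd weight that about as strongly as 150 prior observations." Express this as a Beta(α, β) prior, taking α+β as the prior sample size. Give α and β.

α = 8.25, β = 141.75

Under the effective-sample-size interpretation, Beta(α, β) has prior mean α/(α+β) and prior sample size α+β.
So α+β = 150 and α/(α+β) = 0.055, giving α = 0.055·150 = 8.25 and β = 150 − 8.25 = 141.75.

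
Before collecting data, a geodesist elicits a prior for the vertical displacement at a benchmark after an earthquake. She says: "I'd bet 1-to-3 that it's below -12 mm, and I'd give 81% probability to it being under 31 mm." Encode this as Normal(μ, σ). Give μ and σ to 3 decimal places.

The p-quantile of Normal(μ,σ) is μ + z_p·σ, with z_{0.25} = -0.6745 and z_{0.81} = 0.8779.
Eliminate σ: μ = (z₂·x₁ − z₁·x₂)/(z₂ − z₁) = (0.8779·-12 − (-0.6745)·31)/1.552 = 6.683.
Then σ = (x₂ − x₁)/(z₂ − z₁) = (31 − -12)/1.552 = 27.699.

μ = 6.683, σ = 27.699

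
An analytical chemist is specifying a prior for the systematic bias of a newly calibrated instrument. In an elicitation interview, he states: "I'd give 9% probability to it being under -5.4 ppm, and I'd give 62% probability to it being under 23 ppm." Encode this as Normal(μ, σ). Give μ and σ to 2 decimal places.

The p-quantile of Normal(μ,σ) is μ + z_p·σ, with z_{0.09} = -1.341 and z_{0.62} = 0.3055.
Eliminate σ: μ = (z₂·x₁ − z₁·x₂)/(z₂ − z₁) = (0.3055·-5.4 − (-1.341)·23)/1.646 = 17.73.
Then σ = (x₂ − x₁)/(z₂ − z₁) = (23 − -5.4)/1.646 = 17.25.

μ = 17.73, σ = 17.25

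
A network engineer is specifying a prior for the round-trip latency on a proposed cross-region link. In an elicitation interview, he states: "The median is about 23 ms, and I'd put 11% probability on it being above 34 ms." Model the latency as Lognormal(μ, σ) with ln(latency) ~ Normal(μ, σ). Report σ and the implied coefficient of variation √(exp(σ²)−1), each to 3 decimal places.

σ ≈ 0.319, CV ≈ 0.327

If T ~ Lognormal(μ,σ) then ln T ~ Normal(μ,σ), so the p-quantile of ln T is μ + z_p·σ.
ln(23) = 3.135 and ln(34) = 3.526; z_{0.5} = 0, z_{0.89} = 1.227.
σ = (3.526 − 3.135)/(1.227 − (0)) = 0.319.
μ = 3.135 − (0)·0.319 = 3.135.
CV = √(exp(σ²)−1) = √(exp(0.1016)−1) = 0.327.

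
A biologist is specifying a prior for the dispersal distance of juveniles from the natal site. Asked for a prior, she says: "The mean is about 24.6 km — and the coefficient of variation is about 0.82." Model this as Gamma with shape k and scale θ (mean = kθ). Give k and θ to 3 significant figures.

k ≈ 1.49, θ ≈ 16.5

For Gamma(k, scale θ): mean = kθ, variance = kθ², so CV = 1/√k.
CV = 0.82, hence k = 1/CV² = 1.49.
Then θ = mean/k = 24.6/1.49 = 16.5.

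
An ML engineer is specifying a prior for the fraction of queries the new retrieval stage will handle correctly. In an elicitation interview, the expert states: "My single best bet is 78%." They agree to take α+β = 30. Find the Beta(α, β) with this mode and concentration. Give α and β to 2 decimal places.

For α,β > 1 the Beta mode is (α−1)/(α+β−2). With α+β = 30, the mode is (α−1)/28.
Set (α−1)/28 = 0.78 → α = 1 + 0.78·28 = 22.84.
β = 30 − α = 7.16.

α = 22.84, β = 7.16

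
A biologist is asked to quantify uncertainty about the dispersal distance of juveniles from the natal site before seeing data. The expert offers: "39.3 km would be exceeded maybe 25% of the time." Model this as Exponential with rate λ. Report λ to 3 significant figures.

P(T > 39.3) = e^(−λ·39.3) = 0.25, so λ = −ln(0.25)/39.3 = 0.0353.

λ ≈ 0.0353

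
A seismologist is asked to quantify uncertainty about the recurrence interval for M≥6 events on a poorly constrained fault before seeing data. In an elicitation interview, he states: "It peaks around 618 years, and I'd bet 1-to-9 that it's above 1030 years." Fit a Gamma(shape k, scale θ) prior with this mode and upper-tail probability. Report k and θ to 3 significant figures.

k ≈ 8.24, θ ≈ 85.4

Gamma(k,θ) with k>1 has mode (k−1)θ, so θ = 618/(k−1).
Need P(X < 1030) = 0.9 with θ tied to k this way. Start at k = 2, θ = 618: P(X<1030) ≈ 0.496.
Too low — raise k to concentrate. Iterating converges to k ≈ 8.24.
Then θ = 618/(8.24−1) ≈ 85.4.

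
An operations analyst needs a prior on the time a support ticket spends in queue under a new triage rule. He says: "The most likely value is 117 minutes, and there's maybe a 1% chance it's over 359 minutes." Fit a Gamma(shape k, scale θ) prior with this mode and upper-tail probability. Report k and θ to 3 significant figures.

k ≈ 4.56, θ ≈ 32.8

Gamma(k,θ) with k>1 has mode (k−1)θ, so θ = 117/(k−1).
Need P(X < 359) = 0.99 with θ tied to k this way. Start at k = 2, θ = 117: P(X<359) ≈ 0.811.
Too low — raise k to concentrate. Iterating converges to k ≈ 4.56.
Then θ = 117/(4.56−1) ≈ 32.8.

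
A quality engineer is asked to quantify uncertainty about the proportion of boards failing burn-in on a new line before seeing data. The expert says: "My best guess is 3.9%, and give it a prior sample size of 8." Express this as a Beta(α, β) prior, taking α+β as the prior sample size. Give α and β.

Under the effective-sample-size interpretation, Beta(α, β) has prior mean α/(α+β) and prior sample size α+β.
So α+β = 8 and α/(α+β) = 0.039, giving α = 0.039·8 = 0.312 and β = 8 − 0.312 = 7.688.

α = 0.312, β = 7.688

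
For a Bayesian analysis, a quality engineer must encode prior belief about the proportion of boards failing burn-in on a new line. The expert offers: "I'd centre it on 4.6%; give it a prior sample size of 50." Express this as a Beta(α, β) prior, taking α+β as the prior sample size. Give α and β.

α = 2.3, β = 47.7

Under the effective-sample-size interpretation, Beta(α, β) has prior mean α/(α+β) and prior sample size α+β.
So α+β = 50 and α/(α+β) = 0.046, giving α = 0.046·50 = 2.3 and β = 50 − 2.3 = 47.7.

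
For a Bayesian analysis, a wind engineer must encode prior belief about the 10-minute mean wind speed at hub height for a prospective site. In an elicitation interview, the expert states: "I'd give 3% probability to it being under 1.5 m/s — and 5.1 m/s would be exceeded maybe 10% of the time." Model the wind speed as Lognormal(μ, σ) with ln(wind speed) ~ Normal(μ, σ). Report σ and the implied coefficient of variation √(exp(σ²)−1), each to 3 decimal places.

If T ~ Lognormal(μ,σ) then ln T ~ Normal(μ,σ), so the p-quantile of ln T is μ + z_p·σ.
ln(1.5) = 0.4055 and ln(5.1) = 1.629; z_{0.03} = -1.881, z_{0.9} = 1.282.
σ = (1.629 − 0.4055)/(1.282 − (-1.881)) = 0.387.
μ = 0.4055 − (-1.881)·0.387 = 1.133.
CV = √(exp(σ²)−1) = √(exp(0.1498)−1) = 0.402.

σ ≈ 0.387, CV ≈ 0.402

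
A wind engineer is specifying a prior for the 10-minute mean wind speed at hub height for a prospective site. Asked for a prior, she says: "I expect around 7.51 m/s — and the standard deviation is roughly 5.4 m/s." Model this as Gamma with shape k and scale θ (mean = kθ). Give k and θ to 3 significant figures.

k ≈ 1.93, θ ≈ 3.88

For Gamma(k, scale θ): mean = kθ, variance = kθ², so CV = 1/√k.
CV = SD/mean = 5.4/7.51 = 0.719, hence k = 1/CV² = 1.93.
Then θ = mean/k = 7.51/1.93 = 3.88.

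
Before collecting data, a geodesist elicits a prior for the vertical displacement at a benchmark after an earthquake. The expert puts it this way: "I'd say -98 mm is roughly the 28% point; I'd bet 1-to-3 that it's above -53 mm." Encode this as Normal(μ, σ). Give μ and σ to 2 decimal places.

The p-quantile of Normal(μ,σ) is μ + z_p·σ, with z_{0.28} = -0.5828 and z_{0.75} = 0.6745.
Eliminate σ: μ = (z₂·x₁ − z₁·x₂)/(z₂ − z₁) = (0.6745·-98 − (-0.5828)·-53)/1.257 = -77.14.
Then σ = (x₂ − x₁)/(z₂ − z₁) = (-53 − -98)/1.257 = 35.79.

μ = -77.14, σ = 35.79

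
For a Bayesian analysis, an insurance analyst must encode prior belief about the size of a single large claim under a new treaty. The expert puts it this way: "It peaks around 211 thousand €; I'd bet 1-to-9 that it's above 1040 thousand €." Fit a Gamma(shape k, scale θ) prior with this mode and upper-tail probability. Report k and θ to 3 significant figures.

Gamma(k,θ) with k>1 has mode (k−1)θ, so θ = 211/(k−1).
Need P(X < 1040) = 0.9 with θ tied to k this way. Start at k = 2, θ = 211: P(X<1040) ≈ 0.957.
Too high — lower k to spread out. Iterating converges to k ≈ 1.7.
Then θ = 211/(1.7−1) ≈ 303.

k ≈ 1.7, θ ≈ 303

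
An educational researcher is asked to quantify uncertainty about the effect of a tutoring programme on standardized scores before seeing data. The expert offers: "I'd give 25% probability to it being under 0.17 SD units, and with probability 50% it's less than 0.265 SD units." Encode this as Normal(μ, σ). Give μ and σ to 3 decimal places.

μ = 0.265, σ = 0.141

The p-quantile of Normal(μ,σ) is μ + z_p·σ, with z_{0.25} = -0.6745 and z_{0.5} = 0.
Eliminate σ: μ = (z₂·x₁ − z₁·x₂)/(z₂ − z₁) = (0·0.17 − (-0.6745)·0.265)/0.6745 = 0.265.
Then σ = (x₂ − x₁)/(z₂ − z₁) = (0.265 − 0.17)/0.6745 = 0.141.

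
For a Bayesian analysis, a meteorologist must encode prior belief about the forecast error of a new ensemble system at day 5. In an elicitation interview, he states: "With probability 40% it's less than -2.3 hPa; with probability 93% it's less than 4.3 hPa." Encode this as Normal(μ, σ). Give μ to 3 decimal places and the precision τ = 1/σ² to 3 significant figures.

μ = -1.333, τ = 0.0686

The p-quantile of Normal(μ,σ) is μ + z_p·σ, with z_{0.4} = -0.2533 and z_{0.93} = 1.476.
Eliminate σ: μ = (z₂·x₁ − z₁·x₂)/(z₂ − z₁) = (1.476·-2.3 − (-0.2533)·4.3)/1.729 = -1.333.
Then σ = (x₂ − x₁)/(z₂ − z₁) = (4.3 − -2.3)/1.729 = 3.817.
Precision τ = 1/σ² = 1/3.817² = 0.0686.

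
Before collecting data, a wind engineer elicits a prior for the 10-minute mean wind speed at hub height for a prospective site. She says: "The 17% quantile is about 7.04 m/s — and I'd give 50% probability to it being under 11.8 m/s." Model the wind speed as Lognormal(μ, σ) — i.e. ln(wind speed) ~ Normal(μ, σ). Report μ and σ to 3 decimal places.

If T ~ Lognormal(μ,σ) then ln T ~ Normal(μ,σ), so the p-quantile of ln T is μ + z_p·σ.
ln(7.04) = 1.952 and ln(11.8) = 2.468; z_{0.17} = -0.9542, z_{0.5} = 0.
σ = (2.468 − 1.952)/(0 − (-0.9542)) = 0.541.
μ = 1.952 − (-0.9542)·0.541 = 2.468.

μ ≈ 2.468, σ ≈ 0.541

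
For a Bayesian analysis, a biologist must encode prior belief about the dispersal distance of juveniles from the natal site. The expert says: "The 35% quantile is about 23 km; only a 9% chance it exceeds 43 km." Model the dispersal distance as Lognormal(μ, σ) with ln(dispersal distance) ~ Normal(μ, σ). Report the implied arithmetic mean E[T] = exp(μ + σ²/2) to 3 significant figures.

If T ~ Lognormal(μ,σ) then ln T ~ Normal(μ,σ), so the p-quantile of ln T is μ + z_p·σ.
ln(23) = 3.135 and ln(43) = 3.761; z_{0.35} = -0.3853, z_{0.91} = 1.341.
σ = (3.761 − 3.135)/(1.341 − (-0.3853)) = 0.363.
μ = 3.135 − (-0.3853)·0.363 = 3.275.
E[T] = exp(μ + σ²/2) = exp(3.275 + 0.0657) = 28.2 km.

E[T] ≈ 28.2 km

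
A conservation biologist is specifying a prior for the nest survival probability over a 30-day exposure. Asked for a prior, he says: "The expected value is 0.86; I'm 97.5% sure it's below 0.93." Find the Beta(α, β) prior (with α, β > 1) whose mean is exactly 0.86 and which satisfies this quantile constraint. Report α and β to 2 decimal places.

With mean 0.86 fixed, write α = 0.86s, β = 0.14s where s = α+β.
Need P(θ < 0.93) = 0.975 under Beta(0.86s, 0.14s). Normal approximation: (q−m)/√(m(1−m)/s) ≈ z_{0.975} = 1.96, so s ≈ 0.86·0.14·(1.96)²/(0.93−0.86)² = 94.4.
At s = 94.4: P(θ<0.93) ≈ 0.989. Adjusting to match 0.975 gives s ≈ 70.82.
So α = 0.86·70.82 ≈ 60.91, β = 0.14·70.82 ≈ 9.92.

α ≈ 60.91, β ≈ 9.92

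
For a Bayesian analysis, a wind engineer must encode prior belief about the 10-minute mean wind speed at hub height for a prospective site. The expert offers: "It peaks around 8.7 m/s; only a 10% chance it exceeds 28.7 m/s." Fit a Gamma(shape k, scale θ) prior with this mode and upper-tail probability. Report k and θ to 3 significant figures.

k ≈ 2.32, θ ≈ 6.58

Gamma(k,θ) with k>1 has mode (k−1)θ, so θ = 8.7/(k−1).
Need P(X < 28.7) = 0.9 with θ tied to k this way. Start at k = 2, θ = 8.7: P(X<28.7) ≈ 0.841.
Too low — raise k to concentrate. Iterating converges to k ≈ 2.32.
Then θ = 8.7/(2.32−1) ≈ 6.58.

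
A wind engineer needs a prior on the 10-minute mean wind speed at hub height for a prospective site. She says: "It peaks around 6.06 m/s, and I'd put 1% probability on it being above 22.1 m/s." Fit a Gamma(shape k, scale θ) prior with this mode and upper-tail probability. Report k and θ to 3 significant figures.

k ≈ 3.56, θ ≈ 2.37

Gamma(k,θ) with k>1 has mode (k−1)θ, so θ = 6.06/(k−1).
Need P(X < 22.1) = 0.99 with θ tied to k this way. Start at k = 2, θ = 6.06: P(X<22.1) ≈ 0.879.
Too low — raise k to concentrate. Iterating converges to k ≈ 3.56.
Then θ = 6.06/(3.56−1) ≈ 2.37.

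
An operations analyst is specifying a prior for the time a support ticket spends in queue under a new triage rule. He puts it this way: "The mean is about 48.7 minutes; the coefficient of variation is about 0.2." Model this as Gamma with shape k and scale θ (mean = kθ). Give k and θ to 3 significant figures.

For Gamma(k, scale θ): mean = kθ, variance = kθ², so CV = 1/√k.
CV = 0.2, hence k = 1/CV² = 25.
Then θ = mean/k = 48.7/25 = 1.95.

k ≈ 25, θ ≈ 1.95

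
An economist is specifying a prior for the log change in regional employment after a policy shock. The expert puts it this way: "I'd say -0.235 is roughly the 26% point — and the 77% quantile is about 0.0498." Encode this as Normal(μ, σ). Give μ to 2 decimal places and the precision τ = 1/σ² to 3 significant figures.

The p-quantile of Normal(μ,σ) is μ + z_p·σ, with z_{0.26} = -0.6433 and z_{0.77} = 0.7388.
Eliminate σ: μ = (z₂·x₁ − z₁·x₂)/(z₂ − z₁) = (0.7388·-0.235 − (-0.6433)·0.0498)/1.382 = -0.10.
Then σ = (x₂ − x₁)/(z₂ − z₁) = (0.0498 − -0.235)/1.382 = 0.21.
Precision τ = 1/σ² = 1/0.206² = 23.6.

μ = -0.10, τ = 23.6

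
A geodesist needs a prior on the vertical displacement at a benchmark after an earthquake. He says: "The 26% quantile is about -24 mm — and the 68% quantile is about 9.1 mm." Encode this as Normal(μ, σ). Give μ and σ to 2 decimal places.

μ = -4.83, σ = 29.79

For Normal(μ,σ), the p-quantile is μ + z_p·σ. Here z_{0.26} = -0.6433, z_{0.68} = 0.4677.
So -24 = μ − 0.6433σ and 9.1 = μ + 0.4677σ.
Subtracting: σ = (9.1 − -24)/(0.4677 − (-0.6433)) = 29.79.
Then μ = -24 − (-0.6433)·29.79 = -4.83.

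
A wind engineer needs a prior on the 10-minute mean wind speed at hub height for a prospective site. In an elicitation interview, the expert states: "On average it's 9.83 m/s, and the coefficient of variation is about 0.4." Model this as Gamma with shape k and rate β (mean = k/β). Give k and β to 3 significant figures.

k ≈ 6.25, β ≈ 0.636

For Gamma(k, rate β): mean = k/β, variance = k/β², so CV = 1/√k.
CV = 0.4, hence k = 1/CV² = 6.25.
Then β = k/mean = 6.25/9.83 = 0.636.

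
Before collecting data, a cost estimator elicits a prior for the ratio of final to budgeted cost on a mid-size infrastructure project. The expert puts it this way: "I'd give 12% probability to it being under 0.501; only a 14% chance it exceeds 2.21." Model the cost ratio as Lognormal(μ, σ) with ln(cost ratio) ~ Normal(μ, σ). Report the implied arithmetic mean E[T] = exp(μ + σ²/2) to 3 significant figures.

If T ~ Lognormal(μ,σ) then ln T ~ Normal(μ,σ), so the p-quantile of ln T is μ + z_p·σ.
ln(0.501) = -0.6911 and ln(2.21) = 0.793; z_{0.12} = -1.175, z_{0.86} = 1.08.
σ = (0.793 − -0.6911)/(1.08 − (-1.175)) = 0.658.
μ = -0.6911 − (-1.175)·0.658 = 0.082.
E[T] = exp(μ + σ²/2) = exp(0.082 + 0.2165) = 1.35.

E[T] ≈ 1.35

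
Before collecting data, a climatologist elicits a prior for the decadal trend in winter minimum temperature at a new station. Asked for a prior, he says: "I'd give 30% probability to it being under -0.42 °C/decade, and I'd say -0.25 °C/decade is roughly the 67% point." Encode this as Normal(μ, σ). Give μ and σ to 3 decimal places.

For Normal(μ,σ), the p-quantile is μ + z_p·σ. Here z_{0.3} = -0.5244, z_{0.67} = 0.4399.
So -0.42 = μ − 0.5244σ and -0.25 = μ + 0.4399σ.
Subtracting: σ = (-0.25 − -0.42)/(0.4399 − (-0.5244)) = 0.176.
Then μ = -0.42 − (-0.5244)·0.176 = -0.328.

μ = -0.328, σ = 0.176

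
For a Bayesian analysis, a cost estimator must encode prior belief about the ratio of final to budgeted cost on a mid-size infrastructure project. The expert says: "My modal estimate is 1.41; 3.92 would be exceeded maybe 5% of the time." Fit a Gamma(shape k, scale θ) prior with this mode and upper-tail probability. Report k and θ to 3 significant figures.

k ≈ 3.56, θ ≈ 0.55

Gamma(k,θ) with k>1 has mode (k−1)θ, so θ = 1.41/(k−1).
Need P(X < 3.92) = 0.95 with θ tied to k this way. Start at k = 2, θ = 1.41: P(X<3.92) ≈ 0.766.
Too low — raise k to concentrate. Iterating converges to k ≈ 3.56.
Then θ = 1.41/(3.56−1) ≈ 0.55.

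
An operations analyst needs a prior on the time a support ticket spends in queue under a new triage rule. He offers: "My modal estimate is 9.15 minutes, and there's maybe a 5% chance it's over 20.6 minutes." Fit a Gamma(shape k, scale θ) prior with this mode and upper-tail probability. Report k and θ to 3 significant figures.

k ≈ 5.17, θ ≈ 2.19

Gamma(k,θ) with k>1 has mode (k−1)θ, so θ = 9.15/(k−1).
Need P(X < 20.6) = 0.95 with θ tied to k this way. Start at k = 2, θ = 9.15: P(X<20.6) ≈ 0.658.
Too low — raise k to concentrate. Iterating converges to k ≈ 5.17.
Then θ = 9.15/(5.17−1) ≈ 2.19.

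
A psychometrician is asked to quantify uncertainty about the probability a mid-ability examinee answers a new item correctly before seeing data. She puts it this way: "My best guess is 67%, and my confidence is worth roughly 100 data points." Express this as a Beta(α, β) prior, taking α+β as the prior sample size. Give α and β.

α = 67, β = 33

Under the effective-sample-size interpretation, Beta(α, β) has prior mean α/(α+β) and prior sample size α+β.
So α+β = 100 and α/(α+β) = 0.67, giving α = 0.67·100 = 67 and β = 100 − 67 = 33.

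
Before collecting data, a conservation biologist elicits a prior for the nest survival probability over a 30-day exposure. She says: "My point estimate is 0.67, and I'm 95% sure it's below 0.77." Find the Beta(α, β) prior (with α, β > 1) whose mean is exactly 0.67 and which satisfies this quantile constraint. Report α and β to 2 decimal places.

α ≈ 36.70, β ≈ 18.08

With mean 0.67 fixed, write α = 0.67s, β = 0.33s where s = α+β.
Need P(θ < 0.77) = 0.95 under Beta(0.67s, 0.33s). Normal approximation: (q−m)/√(m(1−m)/s) ≈ z_{0.95} = 1.64, so s ≈ 0.67·0.33·(1.64)²/(0.77−0.67)² = 59.8.
At s = 59.8: P(θ<0.77) ≈ 0.958. Adjusting to match 0.95 gives s ≈ 54.78.
So α = 0.67·54.78 ≈ 36.70, β = 0.33·54.78 ≈ 18.08.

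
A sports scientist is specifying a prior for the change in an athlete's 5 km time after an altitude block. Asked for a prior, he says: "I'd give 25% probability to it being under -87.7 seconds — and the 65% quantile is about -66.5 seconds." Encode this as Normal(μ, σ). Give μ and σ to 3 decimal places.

The p-quantile of Normal(μ,σ) is μ + z_p·σ, with z_{0.25} = -0.6745 and z_{0.65} = 0.3853.
Eliminate σ: μ = (z₂·x₁ − z₁·x₂)/(z₂ − z₁) = (0.3853·-87.7 − (-0.6745)·-66.5)/1.06 = -74.208.
Then σ = (x₂ − x₁)/(z₂ − z₁) = (-66.5 − -87.7)/1.06 = 20.004.

μ = -74.208, σ = 20.004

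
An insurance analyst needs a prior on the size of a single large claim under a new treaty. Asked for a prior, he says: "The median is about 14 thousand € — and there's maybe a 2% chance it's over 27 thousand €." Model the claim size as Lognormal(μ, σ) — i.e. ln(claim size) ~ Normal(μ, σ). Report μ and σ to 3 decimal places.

If T ~ Lognormal(μ,σ) then ln T ~ Normal(μ,σ), so the p-quantile of ln T is μ + z_p·σ.
ln(14) = 2.639 and ln(27) = 3.296; z_{0.5} = 0, z_{0.98} = 2.054.
σ = (3.296 − 2.639)/(2.054 − (0)) = 0.320.
μ = 2.639 − (0)·0.320 = 2.639.

μ ≈ 2.639, σ ≈ 0.320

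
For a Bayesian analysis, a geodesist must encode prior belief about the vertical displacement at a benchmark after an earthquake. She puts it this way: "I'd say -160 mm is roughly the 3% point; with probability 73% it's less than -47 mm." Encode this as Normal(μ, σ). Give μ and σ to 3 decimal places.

μ = -74.770, σ = 45.316

The p-quantile of Normal(μ,σ) is μ + z_p·σ, with z_{0.03} = -1.881 and z_{0.73} = 0.6128.
Eliminate σ: μ = (z₂·x₁ − z₁·x₂)/(z₂ − z₁) = (0.6128·-160 − (-1.881)·-47)/2.494 = -74.770.
Then σ = (x₂ − x₁)/(z₂ − z₁) = (-47 − -160)/2.494 = 45.316.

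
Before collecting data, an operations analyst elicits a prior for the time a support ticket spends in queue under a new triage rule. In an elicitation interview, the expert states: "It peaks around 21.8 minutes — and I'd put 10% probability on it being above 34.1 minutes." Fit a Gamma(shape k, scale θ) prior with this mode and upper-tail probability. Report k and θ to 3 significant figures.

k ≈ 10.4, θ ≈ 2.33

Gamma(k,θ) with k>1 has mode (k−1)θ, so θ = 21.8/(k−1).
Need P(X < 34.1) = 0.9 with θ tied to k this way. Start at k = 2, θ = 21.8: P(X<34.1) ≈ 0.463.
Too low — raise k to concentrate. Iterating converges to k ≈ 10.4.
Then θ = 21.8/(10.4−1) ≈ 2.33.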